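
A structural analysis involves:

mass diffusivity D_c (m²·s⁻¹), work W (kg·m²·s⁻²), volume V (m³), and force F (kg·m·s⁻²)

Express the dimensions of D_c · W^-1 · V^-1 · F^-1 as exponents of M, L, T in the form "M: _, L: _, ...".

M: -2, L: -4, T: 3

Collect each base-dimension exponent across the product:
  M: (0) − (1) − (0) − (1) = -2
  L: (2) − (2) − (3) − (1) = -4
  T: (-1) − (-2) − (0) − (-2) = 3
So the dimensions are [M⁻² L⁻⁴ T³].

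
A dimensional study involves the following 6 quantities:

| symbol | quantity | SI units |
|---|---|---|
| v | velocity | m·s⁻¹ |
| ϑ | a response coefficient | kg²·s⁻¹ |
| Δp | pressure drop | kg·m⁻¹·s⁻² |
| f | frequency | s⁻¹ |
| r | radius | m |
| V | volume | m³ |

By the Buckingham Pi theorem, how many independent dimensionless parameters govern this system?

3

There are 6 variables and 3 base dimensions (M, L, T).
The dimension matrix has rank 3.
Independent dimensionless groups: 6 − 3 = 3.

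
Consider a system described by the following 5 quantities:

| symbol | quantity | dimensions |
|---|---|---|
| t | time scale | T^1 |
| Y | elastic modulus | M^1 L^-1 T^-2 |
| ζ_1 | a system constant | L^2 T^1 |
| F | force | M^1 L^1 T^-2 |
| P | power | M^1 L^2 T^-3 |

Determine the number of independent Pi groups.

2

There are 5 variables and 3 base dimensions (M, L, T).
The dimension matrix has rank 3.
Independent dimensionless groups: 5 − 3 = 2.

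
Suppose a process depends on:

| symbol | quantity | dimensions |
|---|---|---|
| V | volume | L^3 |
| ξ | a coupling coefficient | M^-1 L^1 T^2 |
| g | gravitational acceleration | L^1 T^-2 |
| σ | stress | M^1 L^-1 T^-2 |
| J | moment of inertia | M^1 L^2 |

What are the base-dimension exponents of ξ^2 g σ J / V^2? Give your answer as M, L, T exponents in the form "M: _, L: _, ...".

Collect each base-dimension exponent across the product:
  M: −2·(0) + 2·(-1) + (0) + (1) + (1) = 0
  L: −2·(3) + 2·(1) + (1) + (-1) + (2) = -2
  T: −2·(0) + 2·(2) + (-2) + (-2) + (0) = 0
So the dimensions are [L⁻²].

M: 0, L: -2, T: 0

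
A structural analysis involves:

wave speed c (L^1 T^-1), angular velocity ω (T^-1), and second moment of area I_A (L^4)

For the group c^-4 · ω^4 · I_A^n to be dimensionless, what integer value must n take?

Balance the L exponent: (4)·n from I_A, plus −4·(1) + 4·(0) = -4 from the rest, must sum to zero.
4n − 4 = 0, so n = 1.

1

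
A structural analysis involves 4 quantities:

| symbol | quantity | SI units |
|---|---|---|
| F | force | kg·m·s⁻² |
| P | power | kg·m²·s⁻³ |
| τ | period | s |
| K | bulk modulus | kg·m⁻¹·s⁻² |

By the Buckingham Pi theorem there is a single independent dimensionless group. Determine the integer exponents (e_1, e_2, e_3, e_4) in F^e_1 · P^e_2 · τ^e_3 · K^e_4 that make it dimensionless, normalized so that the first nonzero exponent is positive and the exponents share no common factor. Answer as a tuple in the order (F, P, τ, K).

(3, -2, -2, -1)

M: e_1·(1) + e_2·(1) + e_3·(0) + e_4·(1) = 0
L: e_1·(1) + e_2·(2) + e_3·(0) + e_4·(-1) = 0
T: e_1·(-2) + e_2·(-3) + e_3·(1) + e_4·(-2) = 0
Solving this homogeneous linear system for the smallest-integer solution (first nonzero entry positive) gives (3, -2, -2, -1).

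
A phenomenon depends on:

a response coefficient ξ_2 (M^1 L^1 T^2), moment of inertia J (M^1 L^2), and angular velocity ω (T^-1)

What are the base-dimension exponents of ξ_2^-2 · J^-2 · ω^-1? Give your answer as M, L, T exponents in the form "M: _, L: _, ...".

M: -4, L: -6, T: -3

Collect each base-dimension exponent across the product:
  M: −2·(1) − 2·(1) − (0) = -4
  L: −2·(1) − 2·(2) − (0) = -6
  T: −2·(2) − 2·(0) − (-1) = -3
So the dimensions are [M⁻⁴ L⁻⁶ T⁻³].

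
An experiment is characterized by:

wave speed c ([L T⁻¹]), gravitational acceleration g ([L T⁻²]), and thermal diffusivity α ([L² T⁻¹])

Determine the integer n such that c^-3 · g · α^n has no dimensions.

Balance the L exponent: (2)·n from α, plus −3·(1) + (1) = -2 from the rest, must sum to zero.
2n − 2 = 0, so n = 1.

1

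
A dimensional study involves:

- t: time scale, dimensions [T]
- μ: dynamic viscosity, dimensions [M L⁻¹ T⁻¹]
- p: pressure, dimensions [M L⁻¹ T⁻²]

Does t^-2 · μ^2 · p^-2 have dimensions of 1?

Sum the exponent of each base dimension across the product:
  M: −2·[t]_M + 2·[μ]_M − 2·[p]_M = −2·(0) + 2·(1) − 2·(1) = 0
  L: −2·[t]_L + 2·[μ]_L − 2·[p]_L = −2·(0) + 2·(-1) − 2·(-1) = 0
  T: −2·[t]_T + 2·[μ]_T − 2·[p]_T = −2·(1) + 2·(-1) − 2·(-2) = 0
  Θ: −2·[t]_Θ + 2·[μ]_Θ − 2·[p]_Θ = −2·(0) + 2·(0) − 2·(0) = 0
All base exponents vanish — dimensionless.

yes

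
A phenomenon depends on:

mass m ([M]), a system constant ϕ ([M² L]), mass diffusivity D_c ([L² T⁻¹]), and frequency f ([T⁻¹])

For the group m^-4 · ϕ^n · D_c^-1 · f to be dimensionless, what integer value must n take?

Balance the M exponent: (2)·n from ϕ, plus −4·(1) − (0) + (0) = -4 from the rest, must sum to zero.
2n − 4 = 0, so n = 2.

2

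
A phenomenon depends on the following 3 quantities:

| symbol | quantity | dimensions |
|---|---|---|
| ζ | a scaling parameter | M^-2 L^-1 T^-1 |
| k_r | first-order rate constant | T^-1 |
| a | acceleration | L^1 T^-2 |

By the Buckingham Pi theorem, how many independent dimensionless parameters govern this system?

There are 3 variables and 3 base dimensions (M, L, T).
The dimension matrix has rank 3.
Independent dimensionless groups: 3 − 3 = 0.

0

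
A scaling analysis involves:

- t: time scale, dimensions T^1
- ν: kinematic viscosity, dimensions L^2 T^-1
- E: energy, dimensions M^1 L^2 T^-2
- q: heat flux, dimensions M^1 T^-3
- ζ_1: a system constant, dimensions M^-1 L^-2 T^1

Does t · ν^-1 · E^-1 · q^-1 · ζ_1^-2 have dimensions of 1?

no

Sum the exponent of each base dimension across the product:
  M: [t]_M − [ν]_M − [E]_M − [q]_M − 2·[ζ_1]_M = (0) − (0) − (1) − (1) − 2·(-1) = 0
  L: [t]_L − [ν]_L − [E]_L − [q]_L − 2·[ζ_1]_L = (0) − (2) − (2) − (0) − 2·(-2) = 0
  T: [t]_T − [ν]_T − [E]_T − [q]_T − 2·[ζ_1]_T = (1) − (-1) − (-2) − (-3) − 2·(1) = 5
Net dimensions [T⁵] ≠ [1] — not dimensionless.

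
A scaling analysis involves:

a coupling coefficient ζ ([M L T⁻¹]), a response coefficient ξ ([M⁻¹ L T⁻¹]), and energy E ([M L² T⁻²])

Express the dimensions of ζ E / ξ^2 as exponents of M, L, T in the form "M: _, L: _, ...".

M: 4, L: 1, T: -1

Collect each base-dimension exponent across the product:
  M: (1) − 2·(-1) + (1) = 4
  L: (1) − 2·(1) + (2) = 1
  T: (-1) − 2·(-1) + (-2) = -1
So the dimensions are [M⁴ L T⁻¹].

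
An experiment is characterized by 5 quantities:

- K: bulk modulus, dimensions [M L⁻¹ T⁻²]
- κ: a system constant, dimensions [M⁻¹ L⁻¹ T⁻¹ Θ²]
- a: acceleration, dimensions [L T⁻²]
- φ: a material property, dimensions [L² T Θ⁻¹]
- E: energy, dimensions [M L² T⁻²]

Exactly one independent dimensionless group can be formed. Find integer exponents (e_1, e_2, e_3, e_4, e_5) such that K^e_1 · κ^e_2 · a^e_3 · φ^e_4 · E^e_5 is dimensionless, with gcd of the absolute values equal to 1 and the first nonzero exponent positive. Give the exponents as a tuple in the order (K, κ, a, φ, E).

M: e_1·(1) + e_2·(-1) + e_3·(0) + e_4·(0) + e_5·(1) = 0
L: e_1·(-1) + e_2·(-1) + e_3·(1) + e_4·(2) + e_5·(2) = 0
T: e_1·(-2) + e_2·(-1) + e_3·(-2) + e_4·(1) + e_5·(-2) = 0
Θ: e_1·(0) + e_2·(2) + e_3·(0) + e_4·(-1) + e_5·(0) = 0
Solving this homogeneous linear system for the smallest-integer solution (first nonzero entry positive) gives (3, 2, -1, 4, -1).

(3, 2, -1, 4, -1)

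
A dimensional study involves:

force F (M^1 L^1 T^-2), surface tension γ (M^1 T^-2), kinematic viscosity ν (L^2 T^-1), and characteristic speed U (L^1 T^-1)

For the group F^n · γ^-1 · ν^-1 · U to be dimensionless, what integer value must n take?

Balance the M exponent: (1)·n from F, plus −(1) − (0) + (0) = -1 from the rest, must sum to zero.
n − 1 = 0, so n = 1.

1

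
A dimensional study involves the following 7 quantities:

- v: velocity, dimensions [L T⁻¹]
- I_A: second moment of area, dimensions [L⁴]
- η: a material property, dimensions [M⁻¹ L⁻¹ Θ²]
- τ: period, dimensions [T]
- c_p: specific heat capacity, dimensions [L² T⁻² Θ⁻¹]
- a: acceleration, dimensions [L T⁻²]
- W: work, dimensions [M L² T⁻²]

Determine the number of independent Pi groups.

3

There are 7 variables and 4 base dimensions (M, L, T, Θ).
The dimension matrix has rank 4.
Independent dimensionless groups: 7 − 4 = 3.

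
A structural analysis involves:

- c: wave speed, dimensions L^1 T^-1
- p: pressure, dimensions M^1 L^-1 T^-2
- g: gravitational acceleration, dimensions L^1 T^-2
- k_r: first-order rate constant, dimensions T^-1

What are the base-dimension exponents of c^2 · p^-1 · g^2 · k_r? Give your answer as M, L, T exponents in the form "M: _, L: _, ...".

Collect each base-dimension exponent across the product:
  M: 2·(0) − (1) + 2·(0) + (0) = -1
  L: 2·(1) − (-1) + 2·(1) + (0) = 5
  T: 2·(-1) − (-2) + 2·(-2) + (-1) = -5
So the dimensions are [M⁻¹ L⁵ T⁻⁵].

M: -1, L: 5, T: -5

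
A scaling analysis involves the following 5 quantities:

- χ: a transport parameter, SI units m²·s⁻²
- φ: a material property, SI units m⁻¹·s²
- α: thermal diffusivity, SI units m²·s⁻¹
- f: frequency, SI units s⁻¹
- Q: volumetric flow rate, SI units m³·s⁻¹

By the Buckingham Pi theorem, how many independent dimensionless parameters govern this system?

3

There are 5 variables and 2 base dimensions (L, T).
The dimension matrix has rank 2.
Independent dimensionless groups: 5 − 2 = 3.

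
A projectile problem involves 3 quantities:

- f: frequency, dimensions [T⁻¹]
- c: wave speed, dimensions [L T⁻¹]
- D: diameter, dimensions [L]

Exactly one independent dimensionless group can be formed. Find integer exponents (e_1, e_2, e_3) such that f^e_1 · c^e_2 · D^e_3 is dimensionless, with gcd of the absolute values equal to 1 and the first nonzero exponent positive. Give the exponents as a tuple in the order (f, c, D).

(1, -1, 1)

L: e_1·(0) + e_2·(1) + e_3·(1) = 0
T: e_1·(-1) + e_2·(-1) + e_3·(0) = 0
Solving this homogeneous linear system for the smallest-integer solution (first nonzero entry positive) gives (1, -1, 1).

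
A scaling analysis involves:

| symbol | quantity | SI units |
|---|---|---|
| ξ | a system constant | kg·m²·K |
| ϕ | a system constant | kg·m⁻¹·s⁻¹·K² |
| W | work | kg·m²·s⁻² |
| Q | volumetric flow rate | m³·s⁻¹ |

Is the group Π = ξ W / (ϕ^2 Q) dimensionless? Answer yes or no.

no

Sum the exponent of each base dimension across the product:
  M: [ξ]_M − 2·[ϕ]_M + [W]_M − [Q]_M = (1) − 2·(1) + (1) − (0) = 0
  L: [ξ]_L − 2·[ϕ]_L + [W]_L − [Q]_L = (2) − 2·(-1) + (2) − (3) = 3
  T: [ξ]_T − 2·[ϕ]_T + [W]_T − [Q]_T = (0) − 2·(-1) + (-2) − (-1) = 1
  Θ: [ξ]_Θ − 2·[ϕ]_Θ + [W]_Θ − [Q]_Θ = (1) − 2·(2) + (0) − (0) = -3
Net dimensions [L³ T Θ⁻³] ≠ [1] — not dimensionless.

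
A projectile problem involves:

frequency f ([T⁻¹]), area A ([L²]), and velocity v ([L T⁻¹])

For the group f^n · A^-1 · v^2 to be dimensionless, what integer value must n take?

-2

Balance the T exponent: (-1)·n from f, plus −(0) + 2·(-1) = -2 from the rest, must sum to zero.
−n − 2 = 0, so n = -2.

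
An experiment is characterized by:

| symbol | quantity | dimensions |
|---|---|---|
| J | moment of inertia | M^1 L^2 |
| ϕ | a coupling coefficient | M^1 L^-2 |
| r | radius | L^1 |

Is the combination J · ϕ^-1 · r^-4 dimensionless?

Sum the exponent of each base dimension across the product:
  M: [J]_M − [ϕ]_M − 4·[r]_M = (1) − (1) − 4·(0) = 0
  L: [J]_L − [ϕ]_L − 4·[r]_L = (2) − (-2) − 4·(1) = 0
  T: [J]_T − [ϕ]_T − 4·[r]_T = (0) − (0) − 4·(0) = 0
All base exponents vanish — dimensionless.

yes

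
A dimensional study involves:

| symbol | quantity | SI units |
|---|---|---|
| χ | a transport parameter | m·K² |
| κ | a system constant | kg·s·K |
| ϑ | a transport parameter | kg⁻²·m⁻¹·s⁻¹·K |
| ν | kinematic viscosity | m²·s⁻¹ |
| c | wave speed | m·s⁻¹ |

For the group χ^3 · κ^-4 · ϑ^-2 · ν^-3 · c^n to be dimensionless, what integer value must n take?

Balance the L exponent: (1)·n from c, plus 3·(1) − 4·(0) − 2·(-1) − 3·(2) = -1 from the rest, must sum to zero.
n − 1 = 0, so n = 1.

1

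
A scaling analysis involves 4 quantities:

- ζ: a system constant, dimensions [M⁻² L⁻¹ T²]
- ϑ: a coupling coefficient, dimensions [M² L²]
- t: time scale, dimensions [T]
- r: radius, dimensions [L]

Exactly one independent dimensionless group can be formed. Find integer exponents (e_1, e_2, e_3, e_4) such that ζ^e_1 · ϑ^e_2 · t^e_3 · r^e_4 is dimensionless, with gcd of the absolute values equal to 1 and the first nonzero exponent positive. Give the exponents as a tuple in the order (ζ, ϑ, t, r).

M: e_1·(-2) + e_2·(2) + e_3·(0) + e_4·(0) = 0
L: e_1·(-1) + e_2·(2) + e_3·(0) + e_4·(1) = 0
T: e_1·(2) + e_2·(0) + e_3·(1) + e_4·(0) = 0
Solving this homogeneous linear system for the smallest-integer solution (first nonzero entry positive) gives (1, 1, -2, -1).

(1, 1, -2, -1)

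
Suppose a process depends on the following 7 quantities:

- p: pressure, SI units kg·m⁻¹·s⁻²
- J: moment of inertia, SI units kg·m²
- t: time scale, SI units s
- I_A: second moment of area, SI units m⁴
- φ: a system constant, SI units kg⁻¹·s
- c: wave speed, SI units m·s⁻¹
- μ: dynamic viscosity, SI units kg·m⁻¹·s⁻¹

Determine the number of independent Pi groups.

There are 7 variables and 3 base dimensions (M, L, T).
The dimension matrix has rank 3.
Independent dimensionless groups: 7 − 3 = 4.

4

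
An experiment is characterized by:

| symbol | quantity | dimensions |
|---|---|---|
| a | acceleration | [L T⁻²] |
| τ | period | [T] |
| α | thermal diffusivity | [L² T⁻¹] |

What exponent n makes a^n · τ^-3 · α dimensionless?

Balance the L exponent: (1)·n from a, plus −3·(0) + (2) = 2 from the rest, must sum to zero.
n + 2 = 0, so n = -2.

-2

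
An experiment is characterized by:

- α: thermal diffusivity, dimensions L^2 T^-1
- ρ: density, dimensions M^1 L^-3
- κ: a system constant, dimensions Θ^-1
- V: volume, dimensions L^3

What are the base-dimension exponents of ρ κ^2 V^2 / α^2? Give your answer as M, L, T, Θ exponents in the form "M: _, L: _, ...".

M: 1, L: -1, T: 2, Θ: -2

Collect each base-dimension exponent across the product:
  M: −2·(0) + (1) + 2·(0) + 2·(0) = 1
  L: −2·(2) + (-3) + 2·(0) + 2·(3) = -1
  T: −2·(-1) + (0) + 2·(0) + 2·(0) = 2
  Θ: −2·(0) + (0) + 2·(-1) + 2·(0) = -2
So the dimensions are [M L⁻¹ T² Θ⁻²].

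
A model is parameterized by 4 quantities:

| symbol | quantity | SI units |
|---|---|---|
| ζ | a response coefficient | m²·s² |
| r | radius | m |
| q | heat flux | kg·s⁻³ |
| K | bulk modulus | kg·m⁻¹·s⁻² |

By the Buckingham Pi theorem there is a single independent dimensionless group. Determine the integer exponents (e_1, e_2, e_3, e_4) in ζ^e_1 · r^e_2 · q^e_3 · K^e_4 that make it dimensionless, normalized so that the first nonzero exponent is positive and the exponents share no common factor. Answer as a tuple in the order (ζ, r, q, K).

M: e_1·(0) + e_2·(0) + e_3·(1) + e_4·(1) = 0
L: e_1·(2) + e_2·(1) + e_3·(0) + e_4·(-1) = 0
T: e_1·(2) + e_2·(0) + e_3·(-3) + e_4·(-2) = 0
Solving this homogeneous linear system for the smallest-integer solution (first nonzero entry positive) gives (1, -4, 2, -2).

(1, -4, 2, -2)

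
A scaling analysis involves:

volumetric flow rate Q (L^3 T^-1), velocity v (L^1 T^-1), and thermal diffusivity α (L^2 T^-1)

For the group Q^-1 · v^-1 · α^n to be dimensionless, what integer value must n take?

2

Balance the L exponent: (2)·n from α, plus −(3) − (1) = -4 from the rest, must sum to zero.
2n − 4 = 0, so n = 2.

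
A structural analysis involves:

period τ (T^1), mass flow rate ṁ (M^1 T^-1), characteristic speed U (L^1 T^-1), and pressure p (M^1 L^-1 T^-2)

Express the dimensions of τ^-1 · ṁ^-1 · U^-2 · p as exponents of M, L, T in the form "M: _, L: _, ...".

Collect each base-dimension exponent across the product:
  M: −(0) − (1) − 2·(0) + (1) = 0
  L: −(0) − (0) − 2·(1) + (-1) = -3
  T: −(1) − (-1) − 2·(-1) + (-2) = 0
So the dimensions are [L⁻³].

M: 0, L: -3, T: 0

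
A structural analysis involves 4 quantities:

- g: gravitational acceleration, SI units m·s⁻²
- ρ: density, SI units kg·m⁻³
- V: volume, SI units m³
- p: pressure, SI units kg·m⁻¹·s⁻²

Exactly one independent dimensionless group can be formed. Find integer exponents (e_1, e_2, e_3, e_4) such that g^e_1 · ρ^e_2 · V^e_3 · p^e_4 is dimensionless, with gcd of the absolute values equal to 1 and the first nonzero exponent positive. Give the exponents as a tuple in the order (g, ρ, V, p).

M: e_1·(0) + e_2·(1) + e_3·(0) + e_4·(1) = 0
L: e_1·(1) + e_2·(-3) + e_3·(3) + e_4·(-1) = 0
T: e_1·(-2) + e_2·(0) + e_3·(0) + e_4·(-2) = 0
Solving this homogeneous linear system for the smallest-integer solution (first nonzero entry positive) gives (3, 3, 1, -3).

(3, 3, 1, -3)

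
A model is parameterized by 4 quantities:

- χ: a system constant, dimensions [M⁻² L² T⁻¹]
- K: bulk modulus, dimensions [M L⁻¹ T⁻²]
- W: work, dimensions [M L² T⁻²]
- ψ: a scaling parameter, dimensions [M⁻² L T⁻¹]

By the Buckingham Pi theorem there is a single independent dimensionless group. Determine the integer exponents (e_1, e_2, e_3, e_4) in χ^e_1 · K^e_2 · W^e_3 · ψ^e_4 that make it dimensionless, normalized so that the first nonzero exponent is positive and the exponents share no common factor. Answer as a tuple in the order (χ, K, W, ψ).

(3, 1, -1, -3)

M: e_1·(-2) + e_2·(1) + e_3·(1) + e_4·(-2) = 0
L: e_1·(2) + e_2·(-1) + e_3·(2) + e_4·(1) = 0
T: e_1·(-1) + e_2·(-2) + e_3·(-2) + e_4·(-1) = 0
Solving this homogeneous linear system for the smallest-integer solution (first nonzero entry positive) gives (3, 1, -1, -3).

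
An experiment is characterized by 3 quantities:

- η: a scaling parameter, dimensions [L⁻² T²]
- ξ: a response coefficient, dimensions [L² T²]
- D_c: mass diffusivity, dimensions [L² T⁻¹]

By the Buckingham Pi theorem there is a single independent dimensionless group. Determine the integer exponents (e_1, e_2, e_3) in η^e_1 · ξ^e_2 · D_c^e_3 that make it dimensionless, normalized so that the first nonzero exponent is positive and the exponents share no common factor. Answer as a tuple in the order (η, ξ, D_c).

L: e_1·(-2) + e_2·(2) + e_3·(2) = 0
T: e_1·(2) + e_2·(2) + e_3·(-1) = 0
Solving this homogeneous linear system for the smallest-integer solution (first nonzero entry positive) gives (3, -1, 4).

(3, -1, 4)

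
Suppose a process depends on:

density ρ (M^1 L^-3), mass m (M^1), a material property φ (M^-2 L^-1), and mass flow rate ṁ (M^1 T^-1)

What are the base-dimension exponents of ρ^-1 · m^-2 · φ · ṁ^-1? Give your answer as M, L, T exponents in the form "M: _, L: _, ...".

Collect each base-dimension exponent across the product:
  M: −(1) − 2·(1) + (-2) − (1) = -6
  L: −(-3) − 2·(0) + (-1) − (0) = 2
  T: −(0) − 2·(0) + (0) − (-1) = 1
So the dimensions are [M⁻⁶ L² T].

M: -6, L: 2, T: 1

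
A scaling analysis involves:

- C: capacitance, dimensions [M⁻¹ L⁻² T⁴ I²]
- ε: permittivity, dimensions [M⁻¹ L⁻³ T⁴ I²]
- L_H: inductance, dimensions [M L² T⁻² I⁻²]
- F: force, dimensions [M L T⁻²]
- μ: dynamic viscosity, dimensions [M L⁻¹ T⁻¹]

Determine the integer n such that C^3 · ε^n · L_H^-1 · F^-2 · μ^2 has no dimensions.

Balance the M exponent: (-1)·n from ε, plus 3·(-1) − (1) − 2·(1) + 2·(1) = -4 from the rest, must sum to zero.
−n − 4 = 0, so n = -4.

-4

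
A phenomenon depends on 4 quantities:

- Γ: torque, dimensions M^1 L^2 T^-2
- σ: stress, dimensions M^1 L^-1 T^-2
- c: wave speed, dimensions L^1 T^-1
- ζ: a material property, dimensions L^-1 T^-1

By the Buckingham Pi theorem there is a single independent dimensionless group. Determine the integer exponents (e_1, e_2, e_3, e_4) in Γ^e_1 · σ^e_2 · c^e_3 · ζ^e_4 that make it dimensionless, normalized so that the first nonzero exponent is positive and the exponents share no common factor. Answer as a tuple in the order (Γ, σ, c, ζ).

M: e_1·(1) + e_2·(1) + e_3·(0) + e_4·(0) = 0
L: e_1·(2) + e_2·(-1) + e_3·(1) + e_4·(-1) = 0
T: e_1·(-2) + e_2·(-2) + e_3·(-1) + e_4·(-1) = 0
Solving this homogeneous linear system for the smallest-integer solution (first nonzero entry positive) gives (2, -2, -3, 3).

(2, -2, -3, 3)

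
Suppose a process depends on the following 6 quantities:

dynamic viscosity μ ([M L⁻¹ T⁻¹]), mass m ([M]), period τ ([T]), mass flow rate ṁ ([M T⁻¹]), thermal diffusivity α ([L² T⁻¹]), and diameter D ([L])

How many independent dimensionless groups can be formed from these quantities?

There are 6 variables and 3 base dimensions (M, L, T).
The dimension matrix has rank 3.
Independent dimensionless groups: 6 − 3 = 3.

3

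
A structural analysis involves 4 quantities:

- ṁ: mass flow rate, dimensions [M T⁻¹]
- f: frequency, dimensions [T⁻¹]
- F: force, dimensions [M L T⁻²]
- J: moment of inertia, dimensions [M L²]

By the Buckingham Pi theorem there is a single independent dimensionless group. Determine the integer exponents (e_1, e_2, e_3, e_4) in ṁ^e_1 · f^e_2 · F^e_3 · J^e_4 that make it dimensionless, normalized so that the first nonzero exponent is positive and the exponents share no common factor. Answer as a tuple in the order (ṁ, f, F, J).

M: e_1·(1) + e_2·(0) + e_3·(1) + e_4·(1) = 0
L: e_1·(0) + e_2·(0) + e_3·(1) + e_4·(2) = 0
T: e_1·(-1) + e_2·(-1) + e_3·(-2) + e_4·(0) = 0
Solving this homogeneous linear system for the smallest-integer solution (first nonzero entry positive) gives (1, 3, -2, 1).

(1, 3, -2, 1)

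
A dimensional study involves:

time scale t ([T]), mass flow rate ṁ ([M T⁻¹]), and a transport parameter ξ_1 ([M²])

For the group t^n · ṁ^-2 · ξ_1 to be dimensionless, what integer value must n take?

Balance the T exponent: (1)·n from t, plus −2·(-1) + (0) = 2 from the rest, must sum to zero.
n + 2 = 0, so n = -2.

-2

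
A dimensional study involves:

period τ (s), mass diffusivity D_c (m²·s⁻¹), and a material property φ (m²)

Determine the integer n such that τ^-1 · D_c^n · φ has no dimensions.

Balance the L exponent: (2)·n from D_c, plus −(0) + (2) = 2 from the rest, must sum to zero.
2n + 2 = 0, so n = -1.

-1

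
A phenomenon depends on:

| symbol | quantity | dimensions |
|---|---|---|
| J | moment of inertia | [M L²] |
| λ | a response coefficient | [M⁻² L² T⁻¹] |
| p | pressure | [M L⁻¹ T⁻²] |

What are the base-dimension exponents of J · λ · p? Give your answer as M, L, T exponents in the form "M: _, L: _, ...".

Collect each base-dimension exponent across the product:
  M: (1) + (-2) + (1) = 0
  L: (2) + (2) + (-1) = 3
  T: (0) + (-1) + (-2) = -3
So the dimensions are [L³ T⁻³].

M: 0, L: 3, T: -3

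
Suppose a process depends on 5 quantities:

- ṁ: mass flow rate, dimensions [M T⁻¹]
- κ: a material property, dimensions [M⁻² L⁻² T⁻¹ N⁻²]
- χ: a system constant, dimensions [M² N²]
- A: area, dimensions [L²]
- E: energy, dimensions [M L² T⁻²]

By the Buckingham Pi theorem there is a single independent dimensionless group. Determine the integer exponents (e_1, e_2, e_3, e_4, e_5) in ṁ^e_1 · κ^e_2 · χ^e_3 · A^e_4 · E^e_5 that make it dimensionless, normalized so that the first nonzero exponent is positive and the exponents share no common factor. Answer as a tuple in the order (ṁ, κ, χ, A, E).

(1, 1, 1, 2, -1)

M: e_1·(1) + e_2·(-2) + e_3·(2) + e_4·(0) + e_5·(1) = 0
L: e_1·(0) + e_2·(-2) + e_3·(0) + e_4·(2) + e_5·(2) = 0
T: e_1·(-1) + e_2·(-1) + e_3·(0) + e_4·(0) + e_5·(-2) = 0
N: e_1·(0) + e_2·(-2) + e_3·(2) + e_4·(0) + e_5·(0) = 0
Solving this homogeneous linear system for the smallest-integer solution (first nonzero entry positive) gives (1, 1, 1, 2, -1).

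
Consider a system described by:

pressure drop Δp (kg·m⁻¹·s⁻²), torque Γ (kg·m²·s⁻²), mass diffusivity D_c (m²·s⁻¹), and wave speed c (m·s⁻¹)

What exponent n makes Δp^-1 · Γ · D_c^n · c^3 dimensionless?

Balance the L exponent: (2)·n from D_c, plus −(-1) + (2) + 3·(1) = 6 from the rest, must sum to zero.
2n + 6 = 0, so n = -3.

-3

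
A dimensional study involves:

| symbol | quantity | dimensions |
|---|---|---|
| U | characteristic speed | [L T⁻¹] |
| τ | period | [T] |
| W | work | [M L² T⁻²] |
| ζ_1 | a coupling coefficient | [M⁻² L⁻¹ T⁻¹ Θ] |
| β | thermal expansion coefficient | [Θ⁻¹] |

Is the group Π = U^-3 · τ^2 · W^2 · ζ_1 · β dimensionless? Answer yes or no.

yes

Sum the exponent of each base dimension across the product:
  M: −3·[U]_M + 2·[τ]_M + 2·[W]_M + [ζ_1]_M + [β]_M = −3·(0) + 2·(0) + 2·(1) + (-2) + (0) = 0
  L: −3·[U]_L + 2·[τ]_L + 2·[W]_L + [ζ_1]_L + [β]_L = −3·(1) + 2·(0) + 2·(2) + (-1) + (0) = 0
  T: −3·[U]_T + 2·[τ]_T + 2·[W]_T + [ζ_1]_T + [β]_T = −3·(-1) + 2·(1) + 2·(-2) + (-1) + (0) = 0
  Θ: −3·[U]_Θ + 2·[τ]_Θ + 2·[W]_Θ + [ζ_1]_Θ + [β]_Θ = −3·(0) + 2·(0) + 2·(0) + (1) + (-1) = 0
All base exponents vanish — dimensionless.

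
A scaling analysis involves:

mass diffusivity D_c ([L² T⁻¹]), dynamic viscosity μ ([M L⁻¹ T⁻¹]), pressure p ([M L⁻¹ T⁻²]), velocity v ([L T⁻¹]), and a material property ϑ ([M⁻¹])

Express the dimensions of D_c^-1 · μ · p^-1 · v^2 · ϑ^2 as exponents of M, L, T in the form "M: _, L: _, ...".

Collect each base-dimension exponent across the product:
  M: −(0) + (1) − (1) + 2·(0) + 2·(-1) = -2
  L: −(2) + (-1) − (-1) + 2·(1) + 2·(0) = 0
  T: −(-1) + (-1) − (-2) + 2·(-1) + 2·(0) = 0
So the dimensions are [M⁻²].

M: -2, L: 0, T: 0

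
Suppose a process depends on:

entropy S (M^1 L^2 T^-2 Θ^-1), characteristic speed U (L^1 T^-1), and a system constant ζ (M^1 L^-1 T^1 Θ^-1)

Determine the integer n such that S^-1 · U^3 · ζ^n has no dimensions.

Balance the M exponent: (1)·n from ζ, plus −(1) + 3·(0) = -1 from the rest, must sum to zero.
n − 1 = 0, so n = 1.

1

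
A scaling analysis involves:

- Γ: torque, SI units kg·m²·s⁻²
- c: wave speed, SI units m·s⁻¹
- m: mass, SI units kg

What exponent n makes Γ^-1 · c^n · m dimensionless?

Balance the L exponent: (1)·n from c, plus −(2) + (0) = -2 from the rest, must sum to zero.
n − 2 = 0, so n = 2.

2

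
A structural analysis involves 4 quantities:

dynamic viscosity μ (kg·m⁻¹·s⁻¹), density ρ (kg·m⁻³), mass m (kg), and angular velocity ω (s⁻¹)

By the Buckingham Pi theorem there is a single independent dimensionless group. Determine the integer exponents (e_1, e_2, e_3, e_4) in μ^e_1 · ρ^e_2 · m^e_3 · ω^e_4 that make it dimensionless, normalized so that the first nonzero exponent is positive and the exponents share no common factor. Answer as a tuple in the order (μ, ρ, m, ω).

M: e_1·(1) + e_2·(1) + e_3·(1) + e_4·(0) = 0
L: e_1·(-1) + e_2·(-3) + e_3·(0) + e_4·(0) = 0
T: e_1·(-1) + e_2·(0) + e_3·(0) + e_4·(-1) = 0
Solving this homogeneous linear system for the smallest-integer solution (first nonzero entry positive) gives (3, -1, -2, -3).

(3, -1, -2, -3)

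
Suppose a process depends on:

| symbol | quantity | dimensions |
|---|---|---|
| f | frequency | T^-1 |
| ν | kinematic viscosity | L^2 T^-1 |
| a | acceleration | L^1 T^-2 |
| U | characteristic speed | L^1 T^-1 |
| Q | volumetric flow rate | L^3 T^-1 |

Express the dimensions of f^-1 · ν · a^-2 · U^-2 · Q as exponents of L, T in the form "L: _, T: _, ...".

L: 1, T: 5

Collect each base-dimension exponent across the product:
  L: −(0) + (2) − 2·(1) − 2·(1) + (3) = 1
  T: −(-1) + (-1) − 2·(-2) − 2·(-1) + (-1) = 5
So the dimensions are [L T⁵].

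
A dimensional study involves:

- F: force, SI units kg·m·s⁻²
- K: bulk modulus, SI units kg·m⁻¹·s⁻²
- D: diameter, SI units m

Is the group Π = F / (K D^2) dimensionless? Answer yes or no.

yes

Sum the exponent of each base dimension across the product:
  M: [F]_M − [K]_M − 2·[D]_M = (1) − (1) − 2·(0) = 0
  L: [F]_L − [K]_L − 2·[D]_L = (1) − (-1) − 2·(1) = 0
  T: [F]_T − [K]_T − 2·[D]_T = (-2) − (-2) − 2·(0) = 0
All base exponents vanish — dimensionless.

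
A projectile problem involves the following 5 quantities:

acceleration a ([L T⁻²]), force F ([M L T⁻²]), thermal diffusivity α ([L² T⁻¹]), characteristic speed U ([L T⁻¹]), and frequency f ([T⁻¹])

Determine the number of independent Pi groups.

2

There are 5 variables and 3 base dimensions (M, L, T).
The dimension matrix has rank 3.
Independent dimensionless groups: 5 − 3 = 2.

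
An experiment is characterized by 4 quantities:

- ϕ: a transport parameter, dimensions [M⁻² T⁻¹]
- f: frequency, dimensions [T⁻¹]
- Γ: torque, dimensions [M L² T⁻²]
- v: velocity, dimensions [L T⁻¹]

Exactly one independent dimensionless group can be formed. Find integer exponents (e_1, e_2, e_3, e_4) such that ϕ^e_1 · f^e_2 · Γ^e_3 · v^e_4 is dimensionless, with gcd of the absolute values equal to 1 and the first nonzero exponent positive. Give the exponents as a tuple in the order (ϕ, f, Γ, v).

(1, -1, 2, -4)

M: e_1·(-2) + e_2·(0) + e_3·(1) + e_4·(0) = 0
L: e_1·(0) + e_2·(0) + e_3·(2) + e_4·(1) = 0
T: e_1·(-1) + e_2·(-1) + e_3·(-2) + e_4·(-1) = 0
Solving this homogeneous linear system for the smallest-integer solution (first nonzero entry positive) gives (1, -1, 2, -4).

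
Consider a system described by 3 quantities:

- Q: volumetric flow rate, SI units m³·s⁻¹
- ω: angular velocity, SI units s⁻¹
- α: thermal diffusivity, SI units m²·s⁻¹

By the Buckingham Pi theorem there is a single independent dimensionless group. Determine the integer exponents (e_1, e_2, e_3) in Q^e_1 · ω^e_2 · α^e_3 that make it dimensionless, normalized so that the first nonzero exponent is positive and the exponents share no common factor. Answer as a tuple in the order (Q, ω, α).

(2, 1, -3)

L: e_1·(3) + e_2·(0) + e_3·(2) = 0
T: e_1·(-1) + e_2·(-1) + e_3·(-1) = 0
Solving this homogeneous linear system for the smallest-integer solution (first nonzero entry positive) gives (2, 1, -3).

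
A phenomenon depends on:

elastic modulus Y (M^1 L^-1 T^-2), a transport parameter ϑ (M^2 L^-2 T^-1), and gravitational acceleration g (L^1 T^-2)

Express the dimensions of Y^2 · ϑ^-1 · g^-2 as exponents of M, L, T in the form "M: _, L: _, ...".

Collect each base-dimension exponent across the product:
  M: 2·(1) − (2) − 2·(0) = 0
  L: 2·(-1) − (-2) − 2·(1) = -2
  T: 2·(-2) − (-1) − 2·(-2) = 1
So the dimensions are [L⁻² T].

M: 0, L: -2, T: 1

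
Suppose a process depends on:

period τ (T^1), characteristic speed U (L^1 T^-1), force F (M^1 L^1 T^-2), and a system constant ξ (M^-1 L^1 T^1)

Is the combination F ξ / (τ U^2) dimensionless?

Sum the exponent of each base dimension across the product:
  M: −[τ]_M − 2·[U]_M + [F]_M + [ξ]_M = −(0) − 2·(0) + (1) + (-1) = 0
  L: −[τ]_L − 2·[U]_L + [F]_L + [ξ]_L = −(0) − 2·(1) + (1) + (1) = 0
  T: −[τ]_T − 2·[U]_T + [F]_T + [ξ]_T = −(1) − 2·(-1) + (-2) + (1) = 0
All base exponents vanish — dimensionless.

yes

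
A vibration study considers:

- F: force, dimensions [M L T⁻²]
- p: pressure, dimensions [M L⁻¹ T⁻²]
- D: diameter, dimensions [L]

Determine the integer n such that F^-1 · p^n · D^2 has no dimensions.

Balance the M exponent: (1)·n from p, plus −(1) + 2·(0) = -1 from the rest, must sum to zero.
n − 1 = 0, so n = 1.

1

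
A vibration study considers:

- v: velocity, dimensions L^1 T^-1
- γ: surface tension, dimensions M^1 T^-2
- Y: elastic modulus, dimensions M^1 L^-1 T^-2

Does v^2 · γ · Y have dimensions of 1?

no

Sum the exponent of each base dimension across the product:
  M: 2·[v]_M + [γ]_M + [Y]_M = 2·(0) + (1) + (1) = 2
  L: 2·[v]_L + [γ]_L + [Y]_L = 2·(1) + (0) + (-1) = 1
  T: 2·[v]_T + [γ]_T + [Y]_T = 2·(-1) + (-2) + (-2) = -6
Net dimensions [M² L T⁻⁶] ≠ [1] — not dimensionless.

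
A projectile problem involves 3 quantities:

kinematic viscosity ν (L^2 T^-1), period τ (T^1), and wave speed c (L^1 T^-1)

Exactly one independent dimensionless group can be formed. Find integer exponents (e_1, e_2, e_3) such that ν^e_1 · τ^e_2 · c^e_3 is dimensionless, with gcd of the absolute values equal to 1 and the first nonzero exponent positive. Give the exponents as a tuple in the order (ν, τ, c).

L: e_1·(2) + e_2·(0) + e_3·(1) = 0
T: e_1·(-1) + e_2·(1) + e_3·(-1) = 0
Solving this homogeneous linear system for the smallest-integer solution (first nonzero entry positive) gives (1, -1, -2).

(1, -1, -2)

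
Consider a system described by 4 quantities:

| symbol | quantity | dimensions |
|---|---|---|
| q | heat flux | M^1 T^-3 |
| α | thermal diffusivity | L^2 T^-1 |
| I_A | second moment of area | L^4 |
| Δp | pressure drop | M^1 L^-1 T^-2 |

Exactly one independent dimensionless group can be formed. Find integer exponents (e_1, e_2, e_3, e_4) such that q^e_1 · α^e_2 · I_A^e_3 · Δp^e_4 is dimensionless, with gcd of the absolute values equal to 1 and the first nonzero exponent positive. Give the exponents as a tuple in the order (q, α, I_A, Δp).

(4, -4, 1, -4)

M: e_1·(1) + e_2·(0) + e_3·(0) + e_4·(1) = 0
L: e_1·(0) + e_2·(2) + e_3·(4) + e_4·(-1) = 0
T: e_1·(-3) + e_2·(-1) + e_3·(0) + e_4·(-2) = 0
Solving this homogeneous linear system for the smallest-integer solution (first nonzero entry positive) gives (4, -4, 1, -4).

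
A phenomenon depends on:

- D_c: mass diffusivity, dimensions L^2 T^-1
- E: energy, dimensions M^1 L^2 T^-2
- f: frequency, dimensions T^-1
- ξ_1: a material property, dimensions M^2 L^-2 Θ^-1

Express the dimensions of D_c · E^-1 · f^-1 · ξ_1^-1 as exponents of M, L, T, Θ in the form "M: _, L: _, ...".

M: -3, L: 2, T: 2, Θ: 1

Collect each base-dimension exponent across the product:
  M: (0) − (1) − (0) − (2) = -3
  L: (2) − (2) − (0) − (-2) = 2
  T: (-1) − (-2) − (-1) − (0) = 2
  Θ: (0) − (0) − (0) − (-1) = 1
So the dimensions are [M⁻³ L² T² Θ].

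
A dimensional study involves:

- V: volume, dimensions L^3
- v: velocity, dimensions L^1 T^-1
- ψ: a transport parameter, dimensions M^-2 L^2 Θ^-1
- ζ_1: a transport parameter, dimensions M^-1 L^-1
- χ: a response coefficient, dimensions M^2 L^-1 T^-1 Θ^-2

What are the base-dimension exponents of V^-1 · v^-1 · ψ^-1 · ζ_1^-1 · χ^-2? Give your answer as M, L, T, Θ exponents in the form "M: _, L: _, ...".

M: -1, L: -3, T: 3, Θ: 5

Collect each base-dimension exponent across the product:
  M: −(0) − (0) − (-2) − (-1) − 2·(2) = -1
  L: −(3) − (1) − (2) − (-1) − 2·(-1) = -3
  T: −(0) − (-1) − (0) − (0) − 2·(-1) = 3
  Θ: −(0) − (0) − (-1) − (0) − 2·(-2) = 5
So the dimensions are [M⁻¹ L⁻³ T³ Θ⁵].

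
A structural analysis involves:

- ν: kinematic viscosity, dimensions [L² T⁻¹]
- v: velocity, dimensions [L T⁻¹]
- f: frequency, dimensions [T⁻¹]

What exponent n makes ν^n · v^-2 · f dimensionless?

Balance the L exponent: (2)·n from ν, plus −2·(1) + (0) = -2 from the rest, must sum to zero.
2n − 2 = 0, so n = 1.

1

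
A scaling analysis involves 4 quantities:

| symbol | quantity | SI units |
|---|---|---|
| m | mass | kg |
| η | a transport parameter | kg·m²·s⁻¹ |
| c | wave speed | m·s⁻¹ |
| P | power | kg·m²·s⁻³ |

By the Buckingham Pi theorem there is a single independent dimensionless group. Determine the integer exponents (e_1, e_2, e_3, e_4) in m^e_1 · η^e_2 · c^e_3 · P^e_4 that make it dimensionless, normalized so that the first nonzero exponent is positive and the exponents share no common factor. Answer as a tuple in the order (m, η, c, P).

M: e_1·(1) + e_2·(1) + e_3·(0) + e_4·(1) = 0
L: e_1·(0) + e_2·(2) + e_3·(1) + e_4·(2) = 0
T: e_1·(0) + e_2·(-1) + e_3·(-1) + e_4·(-3) = 0
Solving this homogeneous linear system for the smallest-integer solution (first nonzero entry positive) gives (2, -1, 4, -1).

(2, -1, 4, -1)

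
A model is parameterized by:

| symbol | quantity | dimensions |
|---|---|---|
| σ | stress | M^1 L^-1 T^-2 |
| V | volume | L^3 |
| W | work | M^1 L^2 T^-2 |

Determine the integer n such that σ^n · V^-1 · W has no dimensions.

-1

Balance the M exponent: (1)·n from σ, plus −(0) + (1) = 1 from the rest, must sum to zero.
n + 1 = 0, so n = -1.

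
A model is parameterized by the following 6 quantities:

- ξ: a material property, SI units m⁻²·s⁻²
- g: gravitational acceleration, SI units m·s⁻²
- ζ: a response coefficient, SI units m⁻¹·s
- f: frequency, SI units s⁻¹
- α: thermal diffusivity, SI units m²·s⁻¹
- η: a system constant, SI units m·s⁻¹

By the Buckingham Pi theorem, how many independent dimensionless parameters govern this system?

4

There are 6 variables and 2 base dimensions (L, T).
The dimension matrix has rank 2.
Independent dimensionless groups: 6 − 2 = 4.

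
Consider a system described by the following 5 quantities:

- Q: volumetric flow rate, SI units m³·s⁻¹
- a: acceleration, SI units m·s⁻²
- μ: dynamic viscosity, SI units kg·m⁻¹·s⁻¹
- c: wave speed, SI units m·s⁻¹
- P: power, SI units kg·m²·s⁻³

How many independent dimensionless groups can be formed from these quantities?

There are 5 variables and 3 base dimensions (M, L, T).
The dimension matrix has rank 3.
Independent dimensionless groups: 5 − 3 = 2.

2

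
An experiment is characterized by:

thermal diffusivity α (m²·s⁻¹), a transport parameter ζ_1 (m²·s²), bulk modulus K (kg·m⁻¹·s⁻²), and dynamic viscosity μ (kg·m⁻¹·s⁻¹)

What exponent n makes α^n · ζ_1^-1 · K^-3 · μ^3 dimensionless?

1

Balance the L exponent: (2)·n from α, plus −(2) − 3·(-1) + 3·(-1) = -2 from the rest, must sum to zero.
2n − 2 = 0, so n = 1.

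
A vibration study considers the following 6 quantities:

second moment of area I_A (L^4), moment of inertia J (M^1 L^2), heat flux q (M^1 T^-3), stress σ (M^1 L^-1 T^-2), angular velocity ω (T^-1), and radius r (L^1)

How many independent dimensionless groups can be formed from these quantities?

There are 6 variables and 3 base dimensions (M, L, T).
The dimension matrix has rank 3.
Independent dimensionless groups: 6 − 3 = 3.

3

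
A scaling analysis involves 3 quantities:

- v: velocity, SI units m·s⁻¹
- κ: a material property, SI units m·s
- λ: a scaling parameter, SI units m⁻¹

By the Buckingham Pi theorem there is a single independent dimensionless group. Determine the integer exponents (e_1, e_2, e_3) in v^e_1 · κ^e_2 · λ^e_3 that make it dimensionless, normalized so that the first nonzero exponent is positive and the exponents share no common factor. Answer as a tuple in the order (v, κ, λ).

(1, 1, 2)

L: e_1·(1) + e_2·(1) + e_3·(-1) = 0
T: e_1·(-1) + e_2·(1) + e_3·(0) = 0
Solving this homogeneous linear system for the smallest-integer solution (first nonzero entry positive) gives (1, 1, 2).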